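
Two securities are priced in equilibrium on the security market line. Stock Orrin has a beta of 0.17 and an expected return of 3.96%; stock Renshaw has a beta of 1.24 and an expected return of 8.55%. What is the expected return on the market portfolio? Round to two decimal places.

7.52%

Both satisfy E(R) = R_f + β·MRP, so the slope of the SML is
MRP = (8.55% − 3.96%) / (1.24 − 0.17) = 4.59% / 1.07 = 4.2897%
R_f = E(R_Orrin) − β_Orrin·MRP = 3.96% − 0.17 × 4.2897% = 3.2308%
E(R_m) = R_f + MRP = 3.2308% + 4.2897% = 7.52%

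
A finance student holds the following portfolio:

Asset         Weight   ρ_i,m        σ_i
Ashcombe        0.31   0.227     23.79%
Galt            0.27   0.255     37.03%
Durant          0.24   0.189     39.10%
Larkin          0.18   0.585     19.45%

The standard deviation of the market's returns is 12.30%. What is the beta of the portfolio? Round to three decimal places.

β_Ashcombe = 0.227 × 23.79% / 12.30% = 0.4391
β_Galt = 0.255 × 37.03% / 12.30% = 0.7677
β_Durant = 0.189 × 39.10% / 12.30% = 0.6008
β_Larkin = 0.585 × 19.45% / 12.30% = 0.9251
β_P = Σ w_i β_i = 0.31×0.4391 + 0.27×0.7677 + 0.24×0.6008 + 0.18×0.9251 = 0.6541

0.654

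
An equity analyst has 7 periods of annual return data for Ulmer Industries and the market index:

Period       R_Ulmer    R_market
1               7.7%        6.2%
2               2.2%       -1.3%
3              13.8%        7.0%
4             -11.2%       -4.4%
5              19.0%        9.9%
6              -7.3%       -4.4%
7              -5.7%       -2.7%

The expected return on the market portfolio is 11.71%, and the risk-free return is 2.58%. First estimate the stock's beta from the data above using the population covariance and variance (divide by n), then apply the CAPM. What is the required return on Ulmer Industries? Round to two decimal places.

19.30%

Mean R_i = (7.7 + 2.2 + 13.8 − 11.2 + 19.0 − 7.3 − 5.7) / 7 = 2.6429%
Mean R_m = (6.2 − 1.3 + 7.0 − 4.4 + 9.9 − 4.4 − 2.7) / 7 = 1.4714%
Σ(R_i − R̄_i)(R_m − R̄_m) = 399.1486  ⇒  Cov = 399.1486 / 7 = 57.0212
Σ(R_m − R̄_m)² = 217.9943  ⇒  Var(R_m) = 217.9943 / 7 = 31.1420
β = Cov / Var(R_m) = 57.0212 / 31.1420 = 1.8310
MRP = 11.71% − 2.58% = 9.13%
E(R) = R_f + β × MRP = 2.58% + 1.8310 × 9.13% = 19.30%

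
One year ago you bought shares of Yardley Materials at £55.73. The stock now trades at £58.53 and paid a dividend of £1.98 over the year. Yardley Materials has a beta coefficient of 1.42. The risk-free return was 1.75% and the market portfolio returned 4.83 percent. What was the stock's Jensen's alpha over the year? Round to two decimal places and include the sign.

+2.45%

Realised HPR = (P1 + D1 − P0) / P0 = (58.53 + 1.98 − 55.73) / 55.73 = 4.78 / 55.73 = 8.5771%
MRP = 4.83% − 1.75% = 3.08%
CAPM required = R_f + β·MRP = 1.75% + 1.42 × 3.08% = 6.1236%
α = realised − required = 8.5771% − 6.1236% = +2.45%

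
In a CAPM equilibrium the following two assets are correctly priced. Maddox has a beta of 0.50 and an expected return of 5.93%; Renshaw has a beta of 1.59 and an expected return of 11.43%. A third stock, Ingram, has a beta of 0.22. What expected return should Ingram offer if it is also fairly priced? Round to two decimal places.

4.52%

MRP (SML slope) = (11.43% − 5.93%) / (1.59 − 0.50) = 5.50% / 1.09 = 5.0459%
R_f (intercept) = 5.93% − 0.50 × 5.0459% = 3.4071%
E(R_Ingram) = R_f + β × MRP = 3.4071% + 0.22 × 5.0459% = 4.52%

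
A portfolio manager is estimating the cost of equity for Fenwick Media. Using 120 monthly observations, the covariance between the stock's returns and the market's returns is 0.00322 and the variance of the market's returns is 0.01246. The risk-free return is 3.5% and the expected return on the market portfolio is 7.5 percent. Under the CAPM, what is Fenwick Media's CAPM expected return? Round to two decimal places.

4.53%

β = Cov(R_i, R_m) / Var(R_m) = 0.00322 / 0.01246 = 0.2584
MRP = 7.5% − 3.5% = 4.00%
E(R) = R_f + β × MRP = 3.5% + 0.2584 × 4.0% = 4.53%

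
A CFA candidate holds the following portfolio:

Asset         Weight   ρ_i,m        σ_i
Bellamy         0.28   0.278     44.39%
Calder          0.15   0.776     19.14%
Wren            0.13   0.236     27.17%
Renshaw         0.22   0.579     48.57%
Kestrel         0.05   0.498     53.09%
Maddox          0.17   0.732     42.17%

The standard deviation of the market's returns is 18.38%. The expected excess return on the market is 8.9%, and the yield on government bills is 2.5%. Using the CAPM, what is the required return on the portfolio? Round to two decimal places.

11.83%

β_Bellamy = 0.278 × 44.39% / 18.38% = 0.6714
β_Calder = 0.776 × 19.14% / 18.38% = 0.8081
β_Wren = 0.236 × 27.17% / 18.38% = 0.3489
β_Renshaw = 0.579 × 48.57% / 18.38% = 1.5300
β_Kestrel = 0.498 × 53.09% / 18.38% = 1.4385
β_Maddox = 0.732 × 42.17% / 18.38% = 1.6795
β_P = Σ w_i β_i = 0.28×0.6714 + 0.15×0.8081 + 0.13×0.3489 + 0.22×1.5300 + 0.05×1.4385 + 0.17×1.6795 = 1.0486
E(R_P) = R_f + β_P × MRP = 2.5% + 1.0486 × 8.9% = 11.83%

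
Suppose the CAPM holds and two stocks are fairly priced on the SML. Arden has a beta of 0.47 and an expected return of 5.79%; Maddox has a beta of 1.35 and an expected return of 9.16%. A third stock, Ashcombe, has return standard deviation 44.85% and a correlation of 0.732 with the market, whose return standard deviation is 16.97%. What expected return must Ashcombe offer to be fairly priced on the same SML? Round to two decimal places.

MRP = (9.16% − 5.79%) / (1.35 − 0.47) = 3.8295%
R_f = 5.79% − 0.47 × 3.8295% = 3.9901%
β_Ashcombe = ρ·σ_i/σ_m = 0.732 × 44.85 / 16.97 = 1.9346
E(R_Ashcombe) = R_f + β × MRP = 3.9901% + 1.9346 × 3.8295% = 11.40%

11.40%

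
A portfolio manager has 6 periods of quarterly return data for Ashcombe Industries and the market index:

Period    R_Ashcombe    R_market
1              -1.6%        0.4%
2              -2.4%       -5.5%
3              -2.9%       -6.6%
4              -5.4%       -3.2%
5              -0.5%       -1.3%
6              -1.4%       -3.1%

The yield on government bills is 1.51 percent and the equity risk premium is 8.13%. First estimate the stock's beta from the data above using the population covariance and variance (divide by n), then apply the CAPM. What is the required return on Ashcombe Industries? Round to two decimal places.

Mean R_i = (-1.6 − 2.4 − 2.9 − 5.4 − 0.5 − 1.4) / 6 = -2.3667%
Mean R_m = (0.4 − 5.5 − 6.6 − 3.2 − 1.3 − 3.1) / 6 = -3.2167%
Σ(R_i − R̄_i)(R_m − R̄_m) = 8.2933  ⇒  Cov = 8.2933 / 6 = 1.3822
Σ(R_m − R̄_m)² = 33.4283  ⇒  Var(R_m) = 33.4283 / 6 = 5.5714
β = Cov / Var(R_m) = 1.3822 / 5.5714 = 0.2481
E(R) = R_f + β × MRP = 1.51% + 0.2481 × 8.13% = 3.53%

3.53%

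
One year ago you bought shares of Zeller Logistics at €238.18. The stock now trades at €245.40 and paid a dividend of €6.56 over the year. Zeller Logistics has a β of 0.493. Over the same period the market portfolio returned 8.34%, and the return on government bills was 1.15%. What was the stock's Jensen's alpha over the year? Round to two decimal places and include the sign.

+1.09%

Realised HPR = (P1 + D1 − P0) / P0 = (245.40 + 6.56 − 238.18) / 238.18 = 13.78 / 238.18 = 5.7855%
MRP = 8.34% − 1.15% = 7.19%
CAPM required = R_f + β·MRP = 1.15% + 0.493 × 7.19% = 4.69467%
α = realised − required = 5.7855% − 4.69467% = +1.09%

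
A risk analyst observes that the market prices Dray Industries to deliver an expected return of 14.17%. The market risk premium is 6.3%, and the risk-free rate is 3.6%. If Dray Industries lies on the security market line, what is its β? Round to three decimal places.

1.678

β = (E(R) − R_f) / MRP = (14.17% − 3.6%) / 6.3% = 10.57% / 6.3% = 1.678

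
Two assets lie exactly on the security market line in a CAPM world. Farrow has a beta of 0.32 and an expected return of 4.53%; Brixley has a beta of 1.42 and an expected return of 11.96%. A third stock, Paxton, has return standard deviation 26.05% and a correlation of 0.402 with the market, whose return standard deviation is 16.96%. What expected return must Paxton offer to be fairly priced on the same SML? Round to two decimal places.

MRP = (11.96% − 4.53%) / (1.42 − 0.32) = 6.7545%
R_f = 4.53% − 0.32 × 6.7545% = 2.3686%
β_Paxton = ρ·σ_i/σ_m = 0.402 × 26.05 / 16.96 = 0.6175
E(R_Paxton) = R_f + β × MRP = 2.3686% + 0.6175 × 6.7545% = 6.54%

6.54%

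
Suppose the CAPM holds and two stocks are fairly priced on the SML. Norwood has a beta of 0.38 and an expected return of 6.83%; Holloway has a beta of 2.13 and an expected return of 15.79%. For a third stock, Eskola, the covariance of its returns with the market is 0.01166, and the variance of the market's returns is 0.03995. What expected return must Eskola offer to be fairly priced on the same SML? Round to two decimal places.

6.38%

MRP = (15.79% − 6.83%) / (2.13 − 0.38) = 5.1200%
R_f = 6.83% − 0.38 × 5.1200% = 4.8844%
β_Eskola = Cov / Var(R_m) = 0.01166 / 0.03995 = 0.2919
E(R_Eskola) = R_f + β × MRP = 4.8844% + 0.2919 × 5.1200% = 6.38%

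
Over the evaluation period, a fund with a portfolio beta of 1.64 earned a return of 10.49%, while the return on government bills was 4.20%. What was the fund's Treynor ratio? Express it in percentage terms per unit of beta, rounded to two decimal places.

3.84%

Treynor = (R_P − R_f) / β_P = (10.49% − 4.20%) / 1.6400 = 6.29% / 1.6400 = 3.84%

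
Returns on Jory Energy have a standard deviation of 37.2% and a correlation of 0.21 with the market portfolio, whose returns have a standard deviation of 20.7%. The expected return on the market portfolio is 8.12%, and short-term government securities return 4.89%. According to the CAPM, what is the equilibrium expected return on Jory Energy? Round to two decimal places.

β = ρ × σ_i / σ_m = 0.21 × 37.2% / 20.7% = 0.3774
MRP = 8.12% − 4.89% = 3.23%
E(R) = 4.89% + 0.3774 × 3.23% = 6.11%

6.11%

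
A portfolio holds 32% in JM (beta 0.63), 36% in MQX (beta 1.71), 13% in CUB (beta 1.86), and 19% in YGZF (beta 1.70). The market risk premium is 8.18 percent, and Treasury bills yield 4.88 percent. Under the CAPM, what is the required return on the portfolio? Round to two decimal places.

16.18%

β_P = Σ w_i β_i = 0.32×0.63 + 0.36×1.71 + 0.13×1.86 + 0.19×1.70 = 1.3820
E(R_P) = R_f + β_P × MRP = 4.88% + 1.3820 × 8.18% = 16.18%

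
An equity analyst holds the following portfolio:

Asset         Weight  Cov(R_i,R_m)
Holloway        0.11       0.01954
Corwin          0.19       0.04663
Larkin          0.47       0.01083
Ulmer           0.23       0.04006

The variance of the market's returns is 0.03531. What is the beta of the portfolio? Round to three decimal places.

0.717

β_Holloway = 0.01954 / 0.03531 = 0.5534
β_Corwin = 0.04663 / 0.03531 = 1.3206
β_Larkin = 0.01083 / 0.03531 = 0.3067
β_Ulmer = 0.04006 / 0.03531 = 1.1345
β_P = Σ w_i β_i = 0.11×0.5534 + 0.19×1.3206 + 0.47×0.3067 + 0.23×1.1345 = 0.7169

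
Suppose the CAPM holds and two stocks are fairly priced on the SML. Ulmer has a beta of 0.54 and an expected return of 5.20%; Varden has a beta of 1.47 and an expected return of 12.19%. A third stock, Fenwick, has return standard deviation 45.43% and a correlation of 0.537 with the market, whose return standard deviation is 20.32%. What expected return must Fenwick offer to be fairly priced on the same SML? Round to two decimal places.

10.17%

MRP = (12.19% − 5.20%) / (1.47 − 0.54) = 7.5161%
R_f = 5.20% − 0.54 × 7.5161% = 1.1413%
β_Fenwick = ρ·σ_i/σ_m = 0.537 × 45.43 / 20.32 = 1.2006
E(R_Fenwick) = R_f + β × MRP = 1.1413% + 1.2006 × 7.5161% = 10.17%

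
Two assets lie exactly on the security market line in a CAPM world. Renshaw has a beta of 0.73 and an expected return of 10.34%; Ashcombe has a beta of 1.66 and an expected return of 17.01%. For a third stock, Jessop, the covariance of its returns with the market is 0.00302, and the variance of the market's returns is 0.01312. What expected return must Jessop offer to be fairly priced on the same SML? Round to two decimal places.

6.76%

MRP = (17.01% − 10.34%) / (1.66 − 0.73) = 7.1720%
R_f = 10.34% − 0.73 × 7.1720% = 5.1044%
β_Jessop = Cov / Var(R_m) = 0.00302 / 0.01312 = 0.2302
E(R_Jessop) = R_f + β × MRP = 5.1044% + 0.2302 × 7.1720% = 6.76%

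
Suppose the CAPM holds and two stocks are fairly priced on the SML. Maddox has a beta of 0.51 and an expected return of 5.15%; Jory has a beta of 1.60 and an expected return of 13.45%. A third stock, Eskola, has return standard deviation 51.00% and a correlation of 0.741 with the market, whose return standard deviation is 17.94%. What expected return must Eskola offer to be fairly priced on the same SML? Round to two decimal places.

17.31%

MRP = (13.45% − 5.15%) / (1.60 − 0.51) = 7.6147%
R_f = 5.15% − 0.51 × 7.6147% = 1.2665%
β_Eskola = ρ·σ_i/σ_m = 0.741 × 51.00 / 17.94 = 2.1065
E(R_Eskola) = R_f + β × MRP = 1.2665% + 2.1065 × 7.6147% = 17.31%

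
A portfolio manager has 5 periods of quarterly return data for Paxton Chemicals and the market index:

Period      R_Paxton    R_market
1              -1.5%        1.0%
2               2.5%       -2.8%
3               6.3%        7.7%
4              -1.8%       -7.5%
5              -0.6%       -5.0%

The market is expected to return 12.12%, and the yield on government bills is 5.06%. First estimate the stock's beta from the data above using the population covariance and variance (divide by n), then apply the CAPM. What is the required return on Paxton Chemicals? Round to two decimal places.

8.22%

Mean R_i = (-1.5 + 2.5 + 6.3 − 1.8 − 0.6) / 5 = 0.9800%
Mean R_m = (1.0 − 2.8 + 7.7 − 7.5 − 5.0) / 5 = -1.3200%
Σ(R_i − R̄_i)(R_m − R̄_m) = 62.9780  ⇒  Cov = 62.9780 / 5 = 12.5956
Σ(R_m − R̄_m)² = 140.6680  ⇒  Var(R_m) = 140.6680 / 5 = 28.1336
β = Cov / Var(R_m) = 12.5956 / 28.1336 = 0.4477
MRP = 12.12% − 5.06% = 7.06%
E(R) = R_f + β × MRP = 5.06% + 0.4477 × 7.06% = 8.22%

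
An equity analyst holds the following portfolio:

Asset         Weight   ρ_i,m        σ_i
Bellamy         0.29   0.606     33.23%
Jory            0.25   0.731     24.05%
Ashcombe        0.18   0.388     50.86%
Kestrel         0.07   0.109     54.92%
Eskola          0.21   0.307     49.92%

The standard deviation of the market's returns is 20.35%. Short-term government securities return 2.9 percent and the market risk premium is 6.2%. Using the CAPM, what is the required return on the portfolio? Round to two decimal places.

β_Bellamy = 0.606 × 33.23% / 20.35% = 0.9896
β_Jory = 0.731 × 24.05% / 20.35% = 0.8639
β_Ashcombe = 0.388 × 50.86% / 20.35% = 0.9697
β_Kestrel = 0.109 × 54.92% / 20.35% = 0.2942
β_Eskola = 0.307 × 49.92% / 20.35% = 0.7531
β_P = Σ w_i β_i = 0.29×0.9896 + 0.25×0.8639 + 0.18×0.9697 + 0.07×0.2942 + 0.21×0.7531 = 0.8563
E(R_P) = R_f + β_P × MRP = 2.9% + 0.8563 × 6.2% = 8.21%

8.21%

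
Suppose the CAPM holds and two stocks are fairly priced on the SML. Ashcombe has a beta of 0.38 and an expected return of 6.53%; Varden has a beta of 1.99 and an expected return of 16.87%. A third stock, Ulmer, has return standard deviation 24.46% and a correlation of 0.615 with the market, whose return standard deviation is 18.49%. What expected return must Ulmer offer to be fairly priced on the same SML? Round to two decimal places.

MRP = (16.87% − 6.53%) / (1.99 − 0.38) = 6.4224%
R_f = 6.53% − 0.38 × 6.4224% = 4.0895%
β_Ulmer = ρ·σ_i/σ_m = 0.615 × 24.46 / 18.49 = 0.8136
E(R_Ulmer) = R_f + β × MRP = 4.0895% + 0.8136 × 6.4224% = 9.31%

9.31%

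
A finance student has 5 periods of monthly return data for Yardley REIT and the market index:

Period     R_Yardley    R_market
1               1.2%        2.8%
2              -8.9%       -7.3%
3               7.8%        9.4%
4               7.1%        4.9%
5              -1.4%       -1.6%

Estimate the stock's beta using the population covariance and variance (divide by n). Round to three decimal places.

Mean R_i = (1.2 − 8.9 + 7.8 + 7.1 − 1.4) / 5 = 1.1600%
Mean R_m = (2.8 − 7.3 + 9.4 + 4.9 − 1.6) / 5 = 1.6400%
Σ(R_i − R̄_i)(R_m − R̄_m) = 169.1680  ⇒  Cov = 169.1680 / 5 = 33.8336
Σ(R_m − R̄_m)² = 162.6120  ⇒  Var(R_m) = 162.6120 / 5 = 32.5224
β = Cov / Var(R_m) = 33.8336 / 32.5224 = 1.0403

1.040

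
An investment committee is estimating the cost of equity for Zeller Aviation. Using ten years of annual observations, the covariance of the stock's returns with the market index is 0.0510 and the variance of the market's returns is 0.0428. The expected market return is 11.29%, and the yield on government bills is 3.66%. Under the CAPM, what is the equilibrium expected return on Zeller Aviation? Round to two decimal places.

β = Cov(R_i, R_m) / Var(R_m) = 0.0510 / 0.0428 = 1.1916
MRP = 11.29% − 3.66% = 7.63%
E(R) = R_f + β × MRP = 3.66% + 1.1916 × 7.63% = 12.75%

12.75%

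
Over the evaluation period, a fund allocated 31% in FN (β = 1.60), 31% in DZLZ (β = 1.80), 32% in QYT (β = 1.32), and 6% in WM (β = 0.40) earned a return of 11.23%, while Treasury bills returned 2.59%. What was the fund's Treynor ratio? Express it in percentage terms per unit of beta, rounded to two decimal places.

5.76%

β_P = 0.31×1.60 + 0.31×1.80 + 0.32×1.32 + 0.06×0.40 = 1.5004
Treynor = (R_P − R_f) / β_P = (11.23% − 2.59%) / 1.5004 = 8.64% / 1.5004 = 5.76%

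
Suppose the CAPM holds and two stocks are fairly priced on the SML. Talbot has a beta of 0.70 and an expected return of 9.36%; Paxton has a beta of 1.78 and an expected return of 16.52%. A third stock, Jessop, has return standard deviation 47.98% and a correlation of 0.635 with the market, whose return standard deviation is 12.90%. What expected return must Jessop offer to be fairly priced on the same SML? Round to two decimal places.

20.38%

MRP = (16.52% − 9.36%) / (1.78 − 0.70) = 6.6296%
R_f = 9.36% − 0.70 × 6.6296% = 4.7193%
β_Jessop = ρ·σ_i/σ_m = 0.635 × 47.98 / 12.90 = 2.3618
E(R_Jessop) = R_f + β × MRP = 4.7193% + 2.3618 × 6.6296% = 20.38%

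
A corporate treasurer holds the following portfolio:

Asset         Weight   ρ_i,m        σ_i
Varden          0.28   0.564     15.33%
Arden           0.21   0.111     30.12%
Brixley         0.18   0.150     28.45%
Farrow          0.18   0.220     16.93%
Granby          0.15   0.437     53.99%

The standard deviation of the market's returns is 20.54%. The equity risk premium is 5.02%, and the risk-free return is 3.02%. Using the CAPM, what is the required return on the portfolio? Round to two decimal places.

β_Varden = 0.564 × 15.33% / 20.54% = 0.4209
β_Arden = 0.111 × 30.12% / 20.54% = 0.1628
β_Brixley = 0.150 × 28.45% / 20.54% = 0.2078
β_Farrow = 0.220 × 16.93% / 20.54% = 0.1813
β_Granby = 0.437 × 53.99% / 20.54% = 1.1487
β_P = Σ w_i β_i = 0.28×0.4209 + 0.21×0.1628 + 0.18×0.2078 + 0.18×0.1813 + 0.15×1.1487 = 0.3944
E(R_P) = R_f + β_P × MRP = 3.02% + 0.3944 × 5.02% = 5.00%

5.00%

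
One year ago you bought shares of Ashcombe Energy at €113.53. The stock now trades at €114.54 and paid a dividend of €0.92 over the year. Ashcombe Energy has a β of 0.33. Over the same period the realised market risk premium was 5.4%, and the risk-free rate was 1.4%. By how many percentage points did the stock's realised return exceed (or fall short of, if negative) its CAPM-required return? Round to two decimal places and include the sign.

-1.48%

Realised HPR = (P1 + D1 − P0) / P0 = (114.54 + 0.92 − 113.53) / 113.53 = 1.93 / 113.53 = 1.7000%
CAPM required = R_f + β·MRP = 1.4% + 0.33 × 5.4% = 3.1820%
α = realised − required = 1.7000% − 3.1820% = -1.48%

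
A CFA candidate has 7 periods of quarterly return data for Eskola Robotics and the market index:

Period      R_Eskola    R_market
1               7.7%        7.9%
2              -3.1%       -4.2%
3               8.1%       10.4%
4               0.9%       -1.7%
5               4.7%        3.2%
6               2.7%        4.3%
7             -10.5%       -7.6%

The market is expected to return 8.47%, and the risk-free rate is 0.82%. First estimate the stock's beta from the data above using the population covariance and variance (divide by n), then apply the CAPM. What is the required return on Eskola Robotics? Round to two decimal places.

8.13%

Mean R_i = (7.7 − 3.1 + 8.1 + 0.9 + 4.7 + 2.7 − 10.5) / 7 = 1.5000%
Mean R_m = (7.9 − 4.2 + 10.4 − 1.7 + 3.2 + 4.3 − 7.6) / 7 = 1.7571%
Σ(R_i − R̄_i)(R_m − R̄_m) = 244.5600  ⇒  Cov = 244.5600 / 7 = 34.9371
Σ(R_m − R̄_m)² = 255.9771  ⇒  Var(R_m) = 255.9771 / 7 = 36.5682
β = Cov / Var(R_m) = 34.9371 / 36.5682 = 0.9554
MRP = 8.47% − 0.82% = 7.65%
E(R) = R_f + β × MRP = 0.82% + 0.9554 × 7.65% = 8.13%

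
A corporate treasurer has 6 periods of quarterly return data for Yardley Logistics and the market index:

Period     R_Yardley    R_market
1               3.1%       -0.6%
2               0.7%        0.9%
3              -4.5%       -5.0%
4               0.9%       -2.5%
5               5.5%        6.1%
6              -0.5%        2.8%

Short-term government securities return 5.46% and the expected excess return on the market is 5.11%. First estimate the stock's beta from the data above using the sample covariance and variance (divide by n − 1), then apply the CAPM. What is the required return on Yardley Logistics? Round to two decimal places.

Mean R_i = (3.1 + 0.7 − 4.5 + 0.9 + 5.5 − 0.5) / 6 = 0.8667%
Mean R_m = (-0.6 + 0.9 − 5.0 − 2.5 + 6.1 + 2.8) / 6 = 0.2833%
Σ(R_i − R̄_i)(R_m − R̄_m) = 49.6967  ⇒  Cov = 49.6967 / 5 = 9.9393
Σ(R_m − R̄_m)² = 76.9883  ⇒  Var(R_m) = 76.9883 / 5 = 15.3977
β = Cov / Var(R_m) = 9.9393 / 15.3977 = 0.6455
E(R) = R_f + β × MRP = 5.46% + 0.6455 × 5.11% = 8.76%

8.76%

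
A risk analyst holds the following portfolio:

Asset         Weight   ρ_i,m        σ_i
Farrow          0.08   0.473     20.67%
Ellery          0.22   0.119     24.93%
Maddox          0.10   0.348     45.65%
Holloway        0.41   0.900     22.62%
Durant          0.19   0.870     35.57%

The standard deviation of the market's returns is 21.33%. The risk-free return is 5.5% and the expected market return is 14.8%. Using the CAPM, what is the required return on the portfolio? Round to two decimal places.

β_Farrow = 0.473 × 20.67% / 21.33% = 0.4584
β_Ellery = 0.119 × 24.93% / 21.33% = 0.1391
β_Maddox = 0.348 × 45.65% / 21.33% = 0.7448
β_Holloway = 0.900 × 22.62% / 21.33% = 0.9544
β_Durant = 0.870 × 35.57% / 21.33% = 1.4508
β_P = Σ w_i β_i = 0.08×0.4584 + 0.22×0.1391 + 0.10×0.7448 + 0.41×0.9544 + 0.19×1.4508 = 0.8087
MRP = 14.8% − 5.5% = 9.30%
E(R_P) = R_f + β_P × MRP = 5.5% + 0.8087 × 9.3% = 13.02%

13.02%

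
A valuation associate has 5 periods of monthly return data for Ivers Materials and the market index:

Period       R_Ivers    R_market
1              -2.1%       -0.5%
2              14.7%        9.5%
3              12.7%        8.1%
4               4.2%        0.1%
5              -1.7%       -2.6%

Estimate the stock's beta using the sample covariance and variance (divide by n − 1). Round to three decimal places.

1.391

Mean R_i = (-2.1 + 14.7 + 12.7 + 4.2 − 1.7) / 5 = 5.5600%
Mean R_m = (-0.5 + 9.5 + 8.1 + 0.1 − 2.6) / 5 = 2.9200%
Σ(R_i − R̄_i)(R_m − R̄_m) = 167.2340  ⇒  Cov = 167.2340 / 4 = 41.8085
Σ(R_m − R̄_m)² = 120.2480  ⇒  Var(R_m) = 120.2480 / 4 = 30.0620
β = Cov / Var(R_m) = 41.8085 / 30.0620 = 1.3907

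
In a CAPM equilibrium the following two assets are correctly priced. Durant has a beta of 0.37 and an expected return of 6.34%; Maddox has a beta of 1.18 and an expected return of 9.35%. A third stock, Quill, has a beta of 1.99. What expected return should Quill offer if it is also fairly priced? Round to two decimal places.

MRP (SML slope) = (9.35% − 6.34%) / (1.18 − 0.37) = 3.01% / 0.81 = 3.7160%
R_f (intercept) = 6.34% − 0.37 × 3.7160% = 4.9651%
E(R_Quill) = R_f + β × MRP = 4.9651% + 1.99 × 3.7160% = 12.36%

12.36%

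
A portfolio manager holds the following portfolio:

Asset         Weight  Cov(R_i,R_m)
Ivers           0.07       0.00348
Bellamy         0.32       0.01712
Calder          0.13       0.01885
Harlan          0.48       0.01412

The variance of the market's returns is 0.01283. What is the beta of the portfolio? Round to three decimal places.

1.165

β_Ivers = 0.00348 / 0.01283 = 0.2712
β_Bellamy = 0.01712 / 0.01283 = 1.3344
β_Calder = 0.01885 / 0.01283 = 1.4692
β_Harlan = 0.01412 / 0.01283 = 1.1005
β_P = Σ w_i β_i = 0.07×0.2712 + 0.32×1.3344 + 0.13×1.4692 + 0.48×1.1005 = 1.1652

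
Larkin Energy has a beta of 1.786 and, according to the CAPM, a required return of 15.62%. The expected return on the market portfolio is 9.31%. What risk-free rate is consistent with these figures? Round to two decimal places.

E(R) = R_f + β(E(R_m) − R_f) = R_f(1 − β) + β·E(R_m)
15.62% = R_f × (1 − 1.786) + 1.786 × 9.31%
15.62% = R_f × -0.786 + 16.62766%
R_f = (15.62% − 16.62766%) / -0.786 = 1.28%

1.28%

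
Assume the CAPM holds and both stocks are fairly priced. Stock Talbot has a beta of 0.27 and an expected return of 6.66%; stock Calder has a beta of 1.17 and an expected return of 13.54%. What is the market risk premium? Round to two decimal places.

Both satisfy E(R) = R_f + β·MRP, so the slope of the SML is
MRP = (13.54% − 6.66%) / (1.17 − 0.27) = 6.88% / 0.90 = 7.6444%

7.64%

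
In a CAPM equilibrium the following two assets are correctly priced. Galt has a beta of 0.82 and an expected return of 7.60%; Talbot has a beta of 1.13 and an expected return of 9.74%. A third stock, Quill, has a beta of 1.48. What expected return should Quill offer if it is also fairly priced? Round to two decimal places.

12.16%

MRP (SML slope) = (9.74% − 7.60%) / (1.13 − 0.82) = 2.14% / 0.31 = 6.9032%
R_f (intercept) = 7.60% − 0.82 × 6.9032% = 1.9394%
E(R_Quill) = R_f + β × MRP = 1.9394% + 1.48 × 6.9032% = 12.16%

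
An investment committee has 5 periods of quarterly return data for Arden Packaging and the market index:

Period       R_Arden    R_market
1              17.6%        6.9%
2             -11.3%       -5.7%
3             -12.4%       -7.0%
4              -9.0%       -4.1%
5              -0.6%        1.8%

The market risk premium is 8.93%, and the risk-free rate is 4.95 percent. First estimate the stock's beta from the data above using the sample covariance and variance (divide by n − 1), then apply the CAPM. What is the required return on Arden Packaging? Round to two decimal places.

Mean R_i = (17.6 − 11.3 − 12.4 − 9.0 − 0.6) / 5 = -3.1400%
Mean R_m = (6.9 − 5.7 − 7.0 − 4.1 + 1.8) / 5 = -1.6200%
Σ(R_i − R̄_i)(R_m − R̄_m) = 283.0360  ⇒  Cov = 283.0360 / 4 = 70.7590
Σ(R_m − R̄_m)² = 136.0280  ⇒  Var(R_m) = 136.0280 / 4 = 34.0070
β = Cov / Var(R_m) = 70.7590 / 34.0070 = 2.0807
E(R) = R_f + β × MRP = 4.95% + 2.0807 × 8.93% = 23.53%

23.53%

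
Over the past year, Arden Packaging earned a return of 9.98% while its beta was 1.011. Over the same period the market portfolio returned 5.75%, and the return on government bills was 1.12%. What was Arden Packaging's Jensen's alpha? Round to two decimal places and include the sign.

Market excess return = 5.75% − 1.12% = 4.63%
CAPM benchmark = R_f + β(R_m − R_f) = 1.12% + 1.011 × 4.63% = 5.80093%
α = actual − benchmark = 9.98% − 5.80093% = +4.18%

+4.18%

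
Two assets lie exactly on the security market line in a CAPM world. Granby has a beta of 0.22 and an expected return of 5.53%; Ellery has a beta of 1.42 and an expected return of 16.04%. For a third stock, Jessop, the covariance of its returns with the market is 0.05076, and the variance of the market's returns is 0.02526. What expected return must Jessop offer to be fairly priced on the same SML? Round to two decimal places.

MRP = (16.04% − 5.53%) / (1.42 − 0.22) = 8.7583%
R_f = 5.53% − 0.22 × 8.7583% = 3.6032%
β_Jessop = Cov / Var(R_m) = 0.05076 / 0.02526 = 2.0095
E(R_Jessop) = R_f + β × MRP = 3.6032% + 2.0095 × 8.7583% = 21.20%

21.20%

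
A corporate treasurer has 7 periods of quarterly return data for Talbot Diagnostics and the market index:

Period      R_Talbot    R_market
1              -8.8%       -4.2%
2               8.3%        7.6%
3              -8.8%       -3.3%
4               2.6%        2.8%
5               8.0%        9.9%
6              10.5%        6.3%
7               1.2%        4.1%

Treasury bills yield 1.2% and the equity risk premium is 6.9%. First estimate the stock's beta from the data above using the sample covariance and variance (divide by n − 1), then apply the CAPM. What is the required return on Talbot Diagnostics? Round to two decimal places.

10.98%

Mean R_i = (-8.8 + 8.3 − 8.8 + 2.6 + 8.0 + 10.5 + 1.2) / 7 = 1.8571%
Mean R_m = (-4.2 + 7.6 − 3.3 + 2.8 + 9.9 + 6.3 + 4.1) / 7 = 3.3143%
Σ(R_i − R̄_i)(R_m − R̄_m) = 243.5443  ⇒  Cov = 243.5443 / 6 = 40.5907
Σ(R_m − R̄_m)² = 171.7486  ⇒  Var(R_m) = 171.7486 / 6 = 28.6248
β = Cov / Var(R_m) = 40.5907 / 28.6248 = 1.4180
E(R) = R_f + β × MRP = 1.2% + 1.4180 × 6.9% = 10.98%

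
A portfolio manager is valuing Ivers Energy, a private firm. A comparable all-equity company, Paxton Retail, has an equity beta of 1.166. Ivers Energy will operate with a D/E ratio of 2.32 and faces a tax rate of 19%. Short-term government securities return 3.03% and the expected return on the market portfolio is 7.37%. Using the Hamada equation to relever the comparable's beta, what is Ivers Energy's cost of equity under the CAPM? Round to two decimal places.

17.60%

β_L = β_U × [1 + (1 − t)(D/E)] = 1.166 × [1 + (1 − 0.19) × 2.32]
    = 1.166 × [1 + 0.81 × 2.32] = 1.166 × 2.8792 = 3.3571
MRP = 7.37% − 3.03% = 4.34%
E(R) = R_f + β_L × MRP = 3.03% + 3.3571 × 4.34% = 17.60%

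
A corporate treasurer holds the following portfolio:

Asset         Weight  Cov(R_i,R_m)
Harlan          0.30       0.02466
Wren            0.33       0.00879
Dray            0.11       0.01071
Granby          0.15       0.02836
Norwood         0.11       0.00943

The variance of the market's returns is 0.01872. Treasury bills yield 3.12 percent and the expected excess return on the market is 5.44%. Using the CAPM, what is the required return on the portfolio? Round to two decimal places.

7.99%

β_Harlan = 0.02466 / 0.01872 = 1.3173
β_Wren = 0.00879 / 0.01872 = 0.4696
β_Dray = 0.01071 / 0.01872 = 0.5721
β_Granby = 0.02836 / 0.01872 = 1.5150
β_Norwood = 0.00943 / 0.01872 = 0.5037
β_P = Σ w_i β_i = 0.30×1.3173 + 0.33×0.4696 + 0.11×0.5721 + 0.15×1.5150 + 0.11×0.5037 = 0.8957
E(R_P) = R_f + β_P × MRP = 3.12% + 0.8957 × 5.44% = 7.99%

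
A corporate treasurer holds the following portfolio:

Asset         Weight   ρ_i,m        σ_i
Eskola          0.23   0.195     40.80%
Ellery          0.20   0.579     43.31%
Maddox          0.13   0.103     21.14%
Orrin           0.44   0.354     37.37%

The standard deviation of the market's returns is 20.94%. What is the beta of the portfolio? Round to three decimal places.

0.618

β_Eskola = 0.195 × 40.80% / 20.94% = 0.3799
β_Ellery = 0.579 × 43.31% / 20.94% = 1.1975
β_Maddox = 0.103 × 21.14% / 20.94% = 0.1040
β_Orrin = 0.354 × 37.37% / 20.94% = 0.6318
β_P = Σ w_i β_i = 0.23×0.3799 + 0.20×1.1975 + 0.13×0.1040 + 0.44×0.6318 = 0.6184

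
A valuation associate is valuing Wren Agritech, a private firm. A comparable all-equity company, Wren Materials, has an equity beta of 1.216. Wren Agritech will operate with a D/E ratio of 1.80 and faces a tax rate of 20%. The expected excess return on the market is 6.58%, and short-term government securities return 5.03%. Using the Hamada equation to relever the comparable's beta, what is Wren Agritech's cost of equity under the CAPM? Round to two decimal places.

β_L = β_U × [1 + (1 − t)(D/E)] = 1.216 × [1 + (1 − 0.20) × 1.80]
    = 1.216 × [1 + 0.80 × 1.80] = 1.216 × 2.4400 = 2.9670
E(R) = R_f + β_L × MRP = 5.03% + 2.9670 × 6.58% = 24.55%

24.55%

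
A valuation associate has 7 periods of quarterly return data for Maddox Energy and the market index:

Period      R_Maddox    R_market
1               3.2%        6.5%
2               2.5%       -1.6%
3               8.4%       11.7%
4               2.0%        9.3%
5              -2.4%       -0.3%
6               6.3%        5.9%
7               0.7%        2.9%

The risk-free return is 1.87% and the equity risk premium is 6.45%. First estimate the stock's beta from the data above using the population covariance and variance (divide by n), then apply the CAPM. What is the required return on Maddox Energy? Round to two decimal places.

Mean R_i = (3.2 + 2.5 + 8.4 + 2.0 − 2.4 + 6.3 + 0.7) / 7 = 2.9571%
Mean R_m = (6.5 − 1.6 + 11.7 + 9.3 − 0.3 + 5.9 + 2.9) / 7 = 4.9143%
Σ(R_i − R̄_i)(R_m − R̄_m) = 71.8743  ⇒  Cov = 71.8743 / 7 = 10.2678
Σ(R_m − R̄_m)² = 142.4486  ⇒  Var(R_m) = 142.4486 / 7 = 20.3498
β = Cov / Var(R_m) = 10.2678 / 20.3498 = 0.5046
E(R) = R_f + β × MRP = 1.87% + 0.5046 × 6.45% = 5.12%

5.12%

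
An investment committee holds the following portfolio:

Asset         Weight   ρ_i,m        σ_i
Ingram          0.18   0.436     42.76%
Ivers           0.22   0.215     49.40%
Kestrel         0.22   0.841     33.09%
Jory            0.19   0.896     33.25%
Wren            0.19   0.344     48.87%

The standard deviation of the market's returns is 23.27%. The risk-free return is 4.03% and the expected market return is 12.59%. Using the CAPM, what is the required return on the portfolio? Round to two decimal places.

11.63%

β_Ingram = 0.436 × 42.76% / 23.27% = 0.8012
β_Ivers = 0.215 × 49.40% / 23.27% = 0.4564
β_Kestrel = 0.841 × 33.09% / 23.27% = 1.1959
β_Jory = 0.896 × 33.25% / 23.27% = 1.2803
β_Wren = 0.344 × 48.87% / 23.27% = 0.7224
β_P = Σ w_i β_i = 0.18×0.8012 + 0.22×0.4564 + 0.22×1.1959 + 0.19×1.2803 + 0.19×0.7224 = 0.8882
MRP = 12.59% − 4.03% = 8.56%
E(R_P) = R_f + β_P × MRP = 4.03% + 0.8882 × 8.56% = 11.63%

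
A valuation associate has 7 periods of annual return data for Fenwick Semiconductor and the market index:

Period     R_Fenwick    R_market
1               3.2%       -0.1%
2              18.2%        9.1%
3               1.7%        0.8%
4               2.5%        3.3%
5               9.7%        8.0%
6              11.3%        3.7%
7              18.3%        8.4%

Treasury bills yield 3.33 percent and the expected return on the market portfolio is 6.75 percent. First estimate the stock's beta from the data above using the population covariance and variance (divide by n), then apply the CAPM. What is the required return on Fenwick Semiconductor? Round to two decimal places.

8.96%

Mean R_i = (3.2 + 18.2 + 1.7 + 2.5 + 9.7 + 11.3 + 18.3) / 7 = 9.2714%
Mean R_m = (-0.1 + 9.1 + 0.8 + 3.3 + 8.0 + 3.7 + 8.4) / 7 = 4.7429%
Σ(R_i − R̄_i)(R_m − R̄_m) = 140.2286  ⇒  Cov = 140.2286 / 7 = 20.0327
Σ(R_m − R̄_m)² = 85.1371  ⇒  Var(R_m) = 85.1371 / 7 = 12.1624
β = Cov / Var(R_m) = 20.0327 / 12.1624 = 1.6471
MRP = 6.75% − 3.33% = 3.42%
E(R) = R_f + β × MRP = 3.33% + 1.6471 × 3.42% = 8.96%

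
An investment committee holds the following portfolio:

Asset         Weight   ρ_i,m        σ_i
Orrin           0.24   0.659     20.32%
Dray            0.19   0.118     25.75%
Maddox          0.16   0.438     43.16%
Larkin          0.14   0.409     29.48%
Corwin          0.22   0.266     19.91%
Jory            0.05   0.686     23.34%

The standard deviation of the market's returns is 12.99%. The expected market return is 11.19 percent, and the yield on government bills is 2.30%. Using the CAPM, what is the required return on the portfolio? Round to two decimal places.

9.47%

β_Orrin = 0.659 × 20.32% / 12.99% = 1.0309
β_Dray = 0.118 × 25.75% / 12.99% = 0.2339
β_Maddox = 0.438 × 43.16% / 12.99% = 1.4553
β_Larkin = 0.409 × 29.48% / 12.99% = 0.9282
β_Corwin = 0.266 × 19.91% / 12.99% = 0.4077
β_Jory = 0.686 × 23.34% / 12.99% = 1.2326
β_P = Σ w_i β_i = 0.24×1.0309 + 0.19×0.2339 + 0.16×1.4553 + 0.14×0.9282 + 0.22×0.4077 + 0.05×1.2326 = 0.8060
MRP = 11.19% − 2.30% = 8.89%
E(R_P) = R_f + β_P × MRP = 2.30% + 0.8060 × 8.89% = 9.47%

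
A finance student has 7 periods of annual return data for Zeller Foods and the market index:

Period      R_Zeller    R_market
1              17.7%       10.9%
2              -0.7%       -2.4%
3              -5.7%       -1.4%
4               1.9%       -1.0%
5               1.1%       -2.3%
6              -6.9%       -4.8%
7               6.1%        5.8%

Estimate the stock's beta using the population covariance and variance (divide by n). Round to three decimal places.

Mean R_i = (17.7 − 0.7 − 5.7 + 1.9 + 1.1 − 6.9 + 6.1) / 7 = 1.9286%
Mean R_m = (10.9 − 2.4 − 1.4 − 1.0 − 2.3 − 4.8 + 5.8) / 7 = 0.6857%
Σ(R_i − R̄_i)(R_m − R̄_m) = 257.4029  ⇒  Cov = 257.4029 / 7 = 36.7718
Σ(R_m − R̄_m)² = 186.2086  ⇒  Var(R_m) = 186.2086 / 7 = 26.6012
β = Cov / Var(R_m) = 36.7718 / 26.6012 = 1.3823

1.382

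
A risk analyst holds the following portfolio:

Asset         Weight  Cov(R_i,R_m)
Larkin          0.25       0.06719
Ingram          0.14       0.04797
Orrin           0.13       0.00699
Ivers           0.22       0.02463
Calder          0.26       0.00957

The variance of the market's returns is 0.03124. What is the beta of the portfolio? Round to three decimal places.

1.035

β_Larkin = 0.06719 / 0.03124 = 2.1508
β_Ingram = 0.04797 / 0.03124 = 1.5355
β_Orrin = 0.00699 / 0.03124 = 0.2238
β_Ivers = 0.02463 / 0.03124 = 0.7884
β_Calder = 0.00957 / 0.03124 = 0.3063
β_P = Σ w_i β_i = 0.25×2.1508 + 0.14×1.5355 + 0.13×0.2238 + 0.22×0.7884 + 0.26×0.3063 = 1.0349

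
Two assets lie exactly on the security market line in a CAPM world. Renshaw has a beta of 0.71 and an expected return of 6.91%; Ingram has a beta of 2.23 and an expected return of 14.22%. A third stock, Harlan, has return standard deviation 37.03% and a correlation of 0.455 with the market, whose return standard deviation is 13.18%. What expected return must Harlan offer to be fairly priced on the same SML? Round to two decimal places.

9.64%

MRP = (14.22% − 6.91%) / (2.23 − 0.71) = 4.8092%
R_f = 6.91% − 0.71 × 4.8092% = 3.4955%
β_Harlan = ρ·σ_i/σ_m = 0.455 × 37.03 / 13.18 = 1.2783
E(R_Harlan) = R_f + β × MRP = 3.4955% + 1.2783 × 4.8092% = 9.64%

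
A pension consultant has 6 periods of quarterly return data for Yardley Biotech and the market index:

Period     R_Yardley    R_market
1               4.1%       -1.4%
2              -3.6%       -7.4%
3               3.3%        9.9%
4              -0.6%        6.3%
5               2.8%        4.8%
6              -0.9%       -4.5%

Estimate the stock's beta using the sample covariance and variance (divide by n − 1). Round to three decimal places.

0.267

Mean R_i = (4.1 − 3.6 + 3.3 − 0.6 + 2.8 − 0.9) / 6 = 0.8500%
Mean R_m = (-1.4 − 7.4 + 9.9 + 6.3 + 4.8 − 4.5) / 6 = 1.2833%
Σ(R_i − R̄_i)(R_m − R̄_m) = 60.7350  ⇒  Cov = 60.7350 / 5 = 12.1470
Σ(R_m − R̄_m)² = 227.8283  ⇒  Var(R_m) = 227.8283 / 5 = 45.5657
β = Cov / Var(R_m) = 12.1470 / 45.5657 = 0.2666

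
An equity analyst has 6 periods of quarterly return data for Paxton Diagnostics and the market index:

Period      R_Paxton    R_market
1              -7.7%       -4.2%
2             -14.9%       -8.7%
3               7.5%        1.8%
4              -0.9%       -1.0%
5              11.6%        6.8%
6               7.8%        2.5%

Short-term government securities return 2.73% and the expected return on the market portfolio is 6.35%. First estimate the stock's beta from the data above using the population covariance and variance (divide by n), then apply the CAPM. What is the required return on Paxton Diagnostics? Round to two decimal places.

9.45%

Mean R_i = (-7.7 − 14.9 + 7.5 − 0.9 + 11.6 + 7.8) / 6 = 0.5667%
Mean R_m = (-4.2 − 8.7 + 1.8 − 1.0 + 6.8 + 2.5) / 6 = -0.4667%
Σ(R_i − R̄_i)(R_m − R̄_m) = 276.3367  ⇒  Cov = 276.3367 / 6 = 46.0561
Σ(R_m − R̄_m)² = 148.7533  ⇒  Var(R_m) = 148.7533 / 6 = 24.7922
β = Cov / Var(R_m) = 46.0561 / 24.7922 = 1.8577
MRP = 6.35% − 2.73% = 3.62%
E(R) = R_f + β × MRP = 2.73% + 1.8577 × 3.62% = 9.45%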